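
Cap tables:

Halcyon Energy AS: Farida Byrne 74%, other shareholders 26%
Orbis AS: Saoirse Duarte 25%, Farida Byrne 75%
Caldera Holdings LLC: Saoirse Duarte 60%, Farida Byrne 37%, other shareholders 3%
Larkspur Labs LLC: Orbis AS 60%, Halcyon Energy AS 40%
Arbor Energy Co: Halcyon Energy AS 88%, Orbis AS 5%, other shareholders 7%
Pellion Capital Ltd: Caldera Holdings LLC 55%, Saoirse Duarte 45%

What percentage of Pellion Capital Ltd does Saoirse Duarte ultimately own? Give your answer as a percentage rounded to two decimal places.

Saoirse reaches Pellion along 2 paths.
Via Caldera: 60% × 55% = 33%.
Direct stake: 45% = 45%.
Total: 33% + 45% = 78%.
Rounded: 78.00%.

78.00%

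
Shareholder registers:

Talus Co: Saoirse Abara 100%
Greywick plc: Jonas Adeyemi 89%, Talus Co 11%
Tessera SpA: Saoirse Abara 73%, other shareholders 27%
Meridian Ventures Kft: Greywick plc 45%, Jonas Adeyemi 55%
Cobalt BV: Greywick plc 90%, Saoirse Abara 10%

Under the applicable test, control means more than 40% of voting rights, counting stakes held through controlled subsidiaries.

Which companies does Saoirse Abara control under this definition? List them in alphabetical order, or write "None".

Saoirse holds 100% of Talus, so Saoirse controls Talus.
Saoirse holds 73% of Tessera, so Saoirse controls Tessera.
No other company's threshold is met.

Talus Co, Tessera SpA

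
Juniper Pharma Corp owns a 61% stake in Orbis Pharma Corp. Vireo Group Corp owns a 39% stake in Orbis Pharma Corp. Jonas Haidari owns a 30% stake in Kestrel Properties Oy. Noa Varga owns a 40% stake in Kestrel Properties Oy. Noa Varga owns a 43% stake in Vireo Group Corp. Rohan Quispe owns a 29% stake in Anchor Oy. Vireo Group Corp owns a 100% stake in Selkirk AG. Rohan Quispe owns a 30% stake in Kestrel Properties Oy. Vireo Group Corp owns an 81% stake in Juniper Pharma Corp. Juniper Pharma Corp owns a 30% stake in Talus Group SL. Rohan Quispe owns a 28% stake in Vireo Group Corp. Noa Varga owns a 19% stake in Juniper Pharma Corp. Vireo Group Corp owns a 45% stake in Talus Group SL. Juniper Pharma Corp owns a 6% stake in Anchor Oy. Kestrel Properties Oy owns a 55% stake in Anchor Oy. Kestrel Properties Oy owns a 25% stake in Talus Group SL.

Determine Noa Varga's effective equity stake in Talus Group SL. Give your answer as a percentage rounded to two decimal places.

Noa reaches Talus along 4 paths.
Via Kestrel: 40% × 25% = 10%.
Via Vireo → Juniper: 43% × 81% × 30% = 10.449%.
Via Juniper: 19% × 30% = 5.7%.
Via Vireo: 43% × 45% = 19.35%.
Total: 10% + 10.449% + 5.7% + 19.35% = 45.499%.
Rounded: 45.50%.

45.50%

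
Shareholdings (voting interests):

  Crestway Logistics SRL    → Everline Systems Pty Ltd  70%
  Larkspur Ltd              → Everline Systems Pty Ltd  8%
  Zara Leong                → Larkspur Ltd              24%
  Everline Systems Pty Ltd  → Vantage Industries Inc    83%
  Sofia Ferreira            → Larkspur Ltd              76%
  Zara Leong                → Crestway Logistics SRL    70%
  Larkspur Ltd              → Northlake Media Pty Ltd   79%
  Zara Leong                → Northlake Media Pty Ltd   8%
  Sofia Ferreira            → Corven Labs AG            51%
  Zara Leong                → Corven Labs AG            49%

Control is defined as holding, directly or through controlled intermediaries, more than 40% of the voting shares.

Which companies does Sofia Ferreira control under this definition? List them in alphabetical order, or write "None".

Sofia holds 76% of Larkspur, so Sofia controls Larkspur.
Larkspur holds 79% of Northlake, so Sofia controls Northlake.
Sofia holds 51% of Corven, so Sofia controls Corven.
No other company's threshold is met.

Corven Labs AG, Larkspur Ltd, Northlake Media Pty Ltd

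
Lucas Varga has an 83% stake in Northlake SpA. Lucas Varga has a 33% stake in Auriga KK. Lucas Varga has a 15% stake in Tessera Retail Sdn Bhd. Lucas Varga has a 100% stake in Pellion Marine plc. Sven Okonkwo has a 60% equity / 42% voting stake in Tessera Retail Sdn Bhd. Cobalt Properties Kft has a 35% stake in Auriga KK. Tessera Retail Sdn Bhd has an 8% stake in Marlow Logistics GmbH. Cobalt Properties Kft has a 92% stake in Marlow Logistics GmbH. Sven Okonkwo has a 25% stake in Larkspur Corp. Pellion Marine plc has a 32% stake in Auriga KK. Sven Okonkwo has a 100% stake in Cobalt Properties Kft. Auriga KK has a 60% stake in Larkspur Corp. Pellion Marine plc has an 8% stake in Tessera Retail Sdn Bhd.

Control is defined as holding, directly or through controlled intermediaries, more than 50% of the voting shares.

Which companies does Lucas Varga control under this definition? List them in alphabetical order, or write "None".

Auriga KK, Larkspur Corp, Northlake SpA, Pellion Marine plc

Lucas holds 100% of Pellion, so Lucas controls Pellion.
Pellion and Lucas together hold 32% + 33% = 65% of Auriga, so Lucas controls Auriga.
Auriga holds 60% of Larkspur, so Lucas controls Larkspur.
Lucas holds 83% of Northlake, so Lucas controls Northlake.
No other company's threshold is met.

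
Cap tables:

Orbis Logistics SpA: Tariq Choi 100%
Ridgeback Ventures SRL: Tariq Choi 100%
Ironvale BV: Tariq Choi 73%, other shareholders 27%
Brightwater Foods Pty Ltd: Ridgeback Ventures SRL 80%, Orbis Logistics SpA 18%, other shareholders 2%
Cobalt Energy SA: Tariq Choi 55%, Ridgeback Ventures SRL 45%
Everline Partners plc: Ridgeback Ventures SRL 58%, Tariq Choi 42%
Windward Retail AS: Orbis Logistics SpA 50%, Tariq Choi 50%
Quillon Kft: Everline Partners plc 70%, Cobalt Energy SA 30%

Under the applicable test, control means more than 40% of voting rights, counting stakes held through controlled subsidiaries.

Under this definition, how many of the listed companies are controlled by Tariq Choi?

8

Tariq holds 100% of Orbis, so Tariq controls Orbis.
Tariq holds 100% of Ridgeback, so Tariq controls Ridgeback.
Tariq holds 73% of Ironvale, so Tariq controls Ironvale.
Ridgeback and Orbis together hold 80% + 18% = 98% of Brightwater, so Tariq controls Brightwater.
Tariq and Ridgeback together hold 55% + 45% = 100% of Cobalt, so Tariq controls Cobalt.
Ridgeback and Tariq together hold 58% + 42% = 100% of Everline, so Tariq controls Everline.
Orbis and Tariq together hold 50% + 50% = 100% of Windward, so Tariq controls Windward.
Everline and Cobalt together hold 70% + 30% = 100% of Quillon, so Tariq controls Quillon.
Tariq controls 8 companies.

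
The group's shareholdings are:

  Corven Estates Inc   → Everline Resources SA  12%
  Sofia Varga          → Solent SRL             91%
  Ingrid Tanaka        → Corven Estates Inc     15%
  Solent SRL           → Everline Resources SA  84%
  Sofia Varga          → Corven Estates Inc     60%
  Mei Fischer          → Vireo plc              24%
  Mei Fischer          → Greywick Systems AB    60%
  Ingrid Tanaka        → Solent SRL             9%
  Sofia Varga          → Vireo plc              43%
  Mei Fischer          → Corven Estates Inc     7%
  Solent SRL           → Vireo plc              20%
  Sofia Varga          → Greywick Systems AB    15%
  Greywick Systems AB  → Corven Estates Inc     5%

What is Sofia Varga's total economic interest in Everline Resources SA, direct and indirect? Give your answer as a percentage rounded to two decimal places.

Sofia reaches Everline along 3 paths.
Via Solent: 91% × 84% = 76.44%.
Via Greywick → Corven: 15% × 5% × 12% = 0.09%.
Via Corven: 60% × 12% = 7.2%.
Total: 76.44% + 0.09% + 7.2% = 83.73%.

83.73%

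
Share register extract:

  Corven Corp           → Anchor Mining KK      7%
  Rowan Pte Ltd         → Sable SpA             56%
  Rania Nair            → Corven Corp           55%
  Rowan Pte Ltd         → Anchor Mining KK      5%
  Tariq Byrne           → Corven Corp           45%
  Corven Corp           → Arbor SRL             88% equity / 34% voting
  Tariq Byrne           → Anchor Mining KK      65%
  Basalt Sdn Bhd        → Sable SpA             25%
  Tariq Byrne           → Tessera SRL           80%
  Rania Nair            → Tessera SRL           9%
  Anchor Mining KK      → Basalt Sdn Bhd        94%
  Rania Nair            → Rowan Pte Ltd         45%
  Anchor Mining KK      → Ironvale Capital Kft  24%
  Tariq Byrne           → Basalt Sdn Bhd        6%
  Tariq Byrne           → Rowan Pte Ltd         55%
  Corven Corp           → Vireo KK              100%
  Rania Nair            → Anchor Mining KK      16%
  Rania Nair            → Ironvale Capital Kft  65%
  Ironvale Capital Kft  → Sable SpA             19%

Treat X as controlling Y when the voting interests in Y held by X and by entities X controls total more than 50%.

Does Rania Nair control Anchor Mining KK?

No

Rania holds 55% of Corven, so Rania controls Corven.
Corven holds 100% of Vireo, so Rania controls Vireo.
Rania holds 65% of Ironvale, so Rania controls Ironvale.
In Anchor, Rania's side holds only 7% + 16% = 23%, not > 50%.
So Rania does not control Anchor.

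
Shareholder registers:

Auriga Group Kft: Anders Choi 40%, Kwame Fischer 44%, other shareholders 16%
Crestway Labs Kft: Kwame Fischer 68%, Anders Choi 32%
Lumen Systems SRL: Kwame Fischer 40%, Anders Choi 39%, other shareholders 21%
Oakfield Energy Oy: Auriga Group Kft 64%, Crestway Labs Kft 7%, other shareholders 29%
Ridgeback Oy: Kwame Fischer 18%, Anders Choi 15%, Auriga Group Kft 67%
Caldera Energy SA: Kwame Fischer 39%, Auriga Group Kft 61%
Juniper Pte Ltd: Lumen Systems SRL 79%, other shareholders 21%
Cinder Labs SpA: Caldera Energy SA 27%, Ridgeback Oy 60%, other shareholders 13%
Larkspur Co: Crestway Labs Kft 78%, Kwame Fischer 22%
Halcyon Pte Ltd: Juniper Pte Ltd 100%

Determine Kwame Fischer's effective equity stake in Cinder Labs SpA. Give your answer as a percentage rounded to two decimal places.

Kwame reaches Cinder along 4 paths.
Via Caldera: 39% × 27% = 10.53%.
Via Auriga → Caldera: 44% × 61% × 27% = 7.2468%.
Via Ridgeback: 18% × 60% = 10.8%.
Via Auriga → Ridgeback: 44% × 67% × 60% = 17.688%.
Total: 10.53% + 7.2468% + 10.8% + 17.688% = 46.2648%.
Rounded: 46.26%.

46.26%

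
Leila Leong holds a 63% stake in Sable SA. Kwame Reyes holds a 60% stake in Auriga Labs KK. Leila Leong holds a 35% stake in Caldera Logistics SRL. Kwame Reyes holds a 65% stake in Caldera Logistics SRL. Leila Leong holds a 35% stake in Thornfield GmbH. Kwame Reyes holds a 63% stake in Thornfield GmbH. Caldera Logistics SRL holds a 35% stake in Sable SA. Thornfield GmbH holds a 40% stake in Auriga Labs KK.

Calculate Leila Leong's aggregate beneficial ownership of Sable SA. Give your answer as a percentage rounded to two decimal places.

Leila reaches Sable along 2 paths.
Via Caldera: 35% × 35% = 12.25%.
Direct stake: 63% = 63%.
Total: 12.25% + 63% = 75.25%.

75.25%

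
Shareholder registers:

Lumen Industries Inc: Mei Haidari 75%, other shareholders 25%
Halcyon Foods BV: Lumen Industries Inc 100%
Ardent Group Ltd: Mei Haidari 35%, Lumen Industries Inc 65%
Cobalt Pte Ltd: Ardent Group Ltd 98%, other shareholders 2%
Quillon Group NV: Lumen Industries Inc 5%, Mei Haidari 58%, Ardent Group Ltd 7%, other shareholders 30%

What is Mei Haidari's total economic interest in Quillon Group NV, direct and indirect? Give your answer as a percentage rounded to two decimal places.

67.61%

Mei reaches Quillon along 4 paths.
Via Lumen: 75% × 5% = 3.75%.
Direct stake: 58% = 58%.
Via Ardent: 35% × 7% = 2.45%.
Via Lumen → Ardent: 75% × 65% × 7% = 3.4125%.
Total: 3.75% + 58% + 2.45% + 3.4125% = 67.6125%.
Rounded: 67.61%.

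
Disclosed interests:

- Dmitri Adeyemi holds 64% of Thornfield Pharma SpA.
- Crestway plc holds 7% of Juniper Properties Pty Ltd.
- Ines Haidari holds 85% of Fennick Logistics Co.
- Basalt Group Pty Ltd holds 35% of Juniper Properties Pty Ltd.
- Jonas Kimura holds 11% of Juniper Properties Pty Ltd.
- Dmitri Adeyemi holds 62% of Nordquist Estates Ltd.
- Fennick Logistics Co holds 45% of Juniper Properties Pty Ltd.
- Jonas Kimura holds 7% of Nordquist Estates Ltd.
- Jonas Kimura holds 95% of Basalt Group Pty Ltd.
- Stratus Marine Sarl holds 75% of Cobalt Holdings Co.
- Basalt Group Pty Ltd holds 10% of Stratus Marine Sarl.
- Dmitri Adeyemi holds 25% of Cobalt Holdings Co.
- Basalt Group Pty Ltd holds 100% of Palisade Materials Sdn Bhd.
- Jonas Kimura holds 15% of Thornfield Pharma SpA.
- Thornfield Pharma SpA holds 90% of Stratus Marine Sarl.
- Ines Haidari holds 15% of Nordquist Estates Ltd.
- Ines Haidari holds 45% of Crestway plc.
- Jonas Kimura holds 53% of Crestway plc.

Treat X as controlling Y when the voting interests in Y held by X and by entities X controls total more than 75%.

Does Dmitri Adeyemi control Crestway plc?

No

Dmitri's largest direct stake is 64% in Thornfield, which does not meet the threshold, so Dmitri controls no company.
Neither Dmitri nor any entity Dmitri controls holds any voting interest in Crestway.
So Dmitri does not control Crestway.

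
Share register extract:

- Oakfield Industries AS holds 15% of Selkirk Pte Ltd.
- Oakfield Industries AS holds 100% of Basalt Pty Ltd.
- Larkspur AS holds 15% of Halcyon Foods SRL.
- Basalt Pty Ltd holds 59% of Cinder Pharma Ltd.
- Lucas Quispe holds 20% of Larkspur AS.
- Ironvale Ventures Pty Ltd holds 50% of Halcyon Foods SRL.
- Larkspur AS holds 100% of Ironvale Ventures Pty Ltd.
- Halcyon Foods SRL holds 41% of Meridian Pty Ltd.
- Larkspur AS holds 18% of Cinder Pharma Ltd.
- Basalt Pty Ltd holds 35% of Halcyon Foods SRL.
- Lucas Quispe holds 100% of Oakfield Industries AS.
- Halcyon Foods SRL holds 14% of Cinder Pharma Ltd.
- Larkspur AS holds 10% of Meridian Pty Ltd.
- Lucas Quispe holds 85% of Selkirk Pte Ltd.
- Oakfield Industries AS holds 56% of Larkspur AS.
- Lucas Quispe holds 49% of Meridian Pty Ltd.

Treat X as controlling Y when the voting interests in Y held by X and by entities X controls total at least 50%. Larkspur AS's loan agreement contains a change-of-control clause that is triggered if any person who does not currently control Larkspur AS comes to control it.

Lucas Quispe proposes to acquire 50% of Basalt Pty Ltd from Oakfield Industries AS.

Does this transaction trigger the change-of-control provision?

No

The purchase adds only to Lucas's holdings (Oakfield's stake shrinks), so Lucas is the only person who could newly come to control Larkspur.
Lucas holds 100% of Oakfield, so Lucas controls Oakfield.
Oakfield and Lucas together hold 56% + 20% = 76% of Larkspur, so Lucas controls Larkspur.
So Lucas already controls Larkspur before the transaction.
After the purchase, Lucas holds 50% of Basalt directly, and Oakfield's stake falls to 50%.
Lucas controlled Larkspur already, so this is not a new person acquiring control; every other person's position is unchanged or reduced.
No new person acquires control, so the clause is not triggered.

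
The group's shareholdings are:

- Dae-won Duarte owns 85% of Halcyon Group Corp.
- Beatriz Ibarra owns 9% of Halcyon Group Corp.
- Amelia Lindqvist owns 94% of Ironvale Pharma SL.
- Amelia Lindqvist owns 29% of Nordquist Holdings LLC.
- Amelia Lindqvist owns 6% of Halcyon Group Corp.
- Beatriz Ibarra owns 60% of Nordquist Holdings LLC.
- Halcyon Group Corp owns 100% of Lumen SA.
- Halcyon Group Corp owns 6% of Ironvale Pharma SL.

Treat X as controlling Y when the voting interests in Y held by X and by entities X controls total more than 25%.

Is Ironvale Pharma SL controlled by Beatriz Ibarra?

No

Beatriz holds 60% of Nordquist, so Beatriz controls Nordquist.
Neither Beatriz nor any entity Beatriz controls holds any voting interest in Ironvale.
So Beatriz does not control Ironvale.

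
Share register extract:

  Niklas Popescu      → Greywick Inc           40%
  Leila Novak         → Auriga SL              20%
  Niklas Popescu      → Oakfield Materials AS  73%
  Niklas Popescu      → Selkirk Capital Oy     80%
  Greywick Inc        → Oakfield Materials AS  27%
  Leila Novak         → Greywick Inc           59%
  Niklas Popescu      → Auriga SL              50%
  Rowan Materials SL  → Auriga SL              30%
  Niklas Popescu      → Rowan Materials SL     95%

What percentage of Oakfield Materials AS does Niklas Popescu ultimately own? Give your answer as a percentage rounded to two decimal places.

Niklas reaches Oakfield along 2 paths.
Via Greywick: 40% × 27% = 10.8%.
Direct stake: 73% = 73%.
Total: 10.8% + 73% = 83.8%.
Rounded: 83.80%.

83.80%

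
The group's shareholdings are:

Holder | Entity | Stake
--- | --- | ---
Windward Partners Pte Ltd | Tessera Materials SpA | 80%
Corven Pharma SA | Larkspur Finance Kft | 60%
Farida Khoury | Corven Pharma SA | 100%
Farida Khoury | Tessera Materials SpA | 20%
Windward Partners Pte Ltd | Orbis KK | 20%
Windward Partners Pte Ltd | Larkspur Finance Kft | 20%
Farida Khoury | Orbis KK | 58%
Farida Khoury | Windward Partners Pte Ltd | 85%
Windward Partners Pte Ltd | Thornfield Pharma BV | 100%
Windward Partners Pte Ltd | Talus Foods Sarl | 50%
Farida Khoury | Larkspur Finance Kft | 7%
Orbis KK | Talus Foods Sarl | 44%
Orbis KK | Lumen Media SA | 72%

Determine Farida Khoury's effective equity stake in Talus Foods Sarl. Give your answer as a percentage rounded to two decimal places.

75.50%

Farida reaches Talus along 3 paths.
Via Windward: 85% × 50% = 42.5%.
Via Orbis: 58% × 44% = 25.52%.
Via Windward → Orbis: 85% × 20% × 44% = 7.48%.
Total: 42.5% + 25.52% + 7.48% = 75.5%.
Rounded: 75.50%.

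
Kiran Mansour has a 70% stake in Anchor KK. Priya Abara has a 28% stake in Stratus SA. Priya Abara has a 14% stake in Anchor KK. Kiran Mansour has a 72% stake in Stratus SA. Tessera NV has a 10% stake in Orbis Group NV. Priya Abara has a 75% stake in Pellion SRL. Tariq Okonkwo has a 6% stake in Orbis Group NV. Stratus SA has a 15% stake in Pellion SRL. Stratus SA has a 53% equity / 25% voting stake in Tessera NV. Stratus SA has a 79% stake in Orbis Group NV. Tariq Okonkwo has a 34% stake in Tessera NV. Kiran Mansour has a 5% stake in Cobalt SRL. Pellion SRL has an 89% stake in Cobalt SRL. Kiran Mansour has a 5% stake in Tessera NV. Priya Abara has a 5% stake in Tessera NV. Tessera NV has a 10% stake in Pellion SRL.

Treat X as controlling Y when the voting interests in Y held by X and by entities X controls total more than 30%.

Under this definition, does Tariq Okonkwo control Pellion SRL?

Tariq holds 34% of Tessera, so Tariq controls Tessera.
In Pellion, Tariq's side holds only 10%, not > 30%.
So Tariq does not control Pellion.

No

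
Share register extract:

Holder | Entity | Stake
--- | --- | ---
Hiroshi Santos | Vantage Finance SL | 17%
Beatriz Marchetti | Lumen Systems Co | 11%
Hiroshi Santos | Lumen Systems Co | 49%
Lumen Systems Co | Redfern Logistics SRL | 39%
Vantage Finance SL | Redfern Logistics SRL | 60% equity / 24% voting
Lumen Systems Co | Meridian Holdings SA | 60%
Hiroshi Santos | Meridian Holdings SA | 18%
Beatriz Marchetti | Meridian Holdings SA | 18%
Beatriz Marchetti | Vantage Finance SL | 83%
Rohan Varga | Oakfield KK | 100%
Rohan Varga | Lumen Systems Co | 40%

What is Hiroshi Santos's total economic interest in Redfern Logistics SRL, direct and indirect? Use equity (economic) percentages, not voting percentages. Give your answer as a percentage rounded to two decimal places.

29.31%

Hiroshi reaches Redfern along 2 paths.
Via Lumen: 49% × 39% = 19.11%.
Via Vantage: 17% × 60% = 10.2%.
Total: 19.11% + 10.2% = 29.31%.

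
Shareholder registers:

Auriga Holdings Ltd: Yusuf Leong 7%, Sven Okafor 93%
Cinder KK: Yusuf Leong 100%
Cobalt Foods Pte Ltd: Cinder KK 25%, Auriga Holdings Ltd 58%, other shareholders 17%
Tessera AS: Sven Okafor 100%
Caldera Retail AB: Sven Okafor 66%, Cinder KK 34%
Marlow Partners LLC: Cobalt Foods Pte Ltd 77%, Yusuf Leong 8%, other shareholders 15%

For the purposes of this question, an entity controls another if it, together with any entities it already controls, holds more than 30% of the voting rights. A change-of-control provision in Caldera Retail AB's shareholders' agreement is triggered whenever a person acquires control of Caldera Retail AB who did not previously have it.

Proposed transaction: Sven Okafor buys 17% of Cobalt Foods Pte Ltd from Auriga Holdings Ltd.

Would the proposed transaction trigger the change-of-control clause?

No

The purchase adds only to Sven's holdings (Auriga's stake shrinks), so Sven is the only person who could newly come to control Caldera.
Sven holds 66% of Caldera, so Sven controls Caldera.
So Sven already controls Caldera before the transaction.
After the purchase, Sven holds 17% of Cobalt directly, and Auriga's stake falls to 41%.
Sven controlled Caldera already, so this is not a new person acquiring control; every other person's position is unchanged or reduced.
No new person acquires control, so the clause is not triggered.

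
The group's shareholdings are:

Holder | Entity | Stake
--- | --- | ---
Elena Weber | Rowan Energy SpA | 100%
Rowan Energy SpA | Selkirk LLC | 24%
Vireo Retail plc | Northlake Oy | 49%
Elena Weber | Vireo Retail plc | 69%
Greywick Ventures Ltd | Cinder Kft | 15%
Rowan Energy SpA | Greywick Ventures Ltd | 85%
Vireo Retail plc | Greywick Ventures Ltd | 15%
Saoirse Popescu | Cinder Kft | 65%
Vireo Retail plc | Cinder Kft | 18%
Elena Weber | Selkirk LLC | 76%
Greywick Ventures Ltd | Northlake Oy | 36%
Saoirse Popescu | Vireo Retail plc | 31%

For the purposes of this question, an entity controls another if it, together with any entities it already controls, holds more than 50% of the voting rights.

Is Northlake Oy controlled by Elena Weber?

Elena holds 69% of Vireo, so Elena controls Vireo.
Elena holds 100% of Rowan, so Elena controls Rowan.
Vireo and Rowan together hold 15% + 85% = 100% of Greywick, so Elena controls Greywick.
Greywick and Vireo together hold 36% + 49% = 85% of Northlake, so Elena controls Northlake.

Yes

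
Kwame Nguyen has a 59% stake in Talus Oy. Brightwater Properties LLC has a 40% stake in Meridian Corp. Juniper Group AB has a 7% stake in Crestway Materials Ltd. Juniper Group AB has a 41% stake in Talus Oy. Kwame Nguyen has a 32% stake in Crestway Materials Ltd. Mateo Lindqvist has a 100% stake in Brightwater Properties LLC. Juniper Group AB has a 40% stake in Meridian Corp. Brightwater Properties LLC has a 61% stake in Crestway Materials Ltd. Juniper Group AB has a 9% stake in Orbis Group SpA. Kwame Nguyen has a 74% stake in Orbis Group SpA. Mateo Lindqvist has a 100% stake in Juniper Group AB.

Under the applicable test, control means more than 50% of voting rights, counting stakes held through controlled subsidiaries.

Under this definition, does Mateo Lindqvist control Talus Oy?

No

Mateo holds 100% of Juniper, so Mateo controls Juniper.
Mateo holds 100% of Brightwater, so Mateo controls Brightwater.
Brightwater and Juniper together hold 40% + 40% = 80% of Meridian, so Mateo controls Meridian.
Brightwater and Juniper together hold 61% + 7% = 68% of Crestway, so Mateo controls Crestway.
In Talus, Mateo's side holds only 41%, not > 50%.
So Mateo does not control Talus.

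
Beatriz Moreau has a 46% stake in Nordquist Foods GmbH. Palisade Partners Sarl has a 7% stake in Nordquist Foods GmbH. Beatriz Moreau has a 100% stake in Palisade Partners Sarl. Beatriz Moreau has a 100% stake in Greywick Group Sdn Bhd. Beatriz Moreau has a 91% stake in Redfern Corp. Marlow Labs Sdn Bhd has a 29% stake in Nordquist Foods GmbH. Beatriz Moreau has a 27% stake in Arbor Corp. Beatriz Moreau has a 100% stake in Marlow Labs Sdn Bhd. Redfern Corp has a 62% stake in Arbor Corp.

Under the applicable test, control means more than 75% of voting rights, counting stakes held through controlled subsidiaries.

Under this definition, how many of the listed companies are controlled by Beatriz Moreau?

6

Beatriz holds 100% of Marlow, so Beatriz controls Marlow.
Beatriz holds 91% of Redfern, so Beatriz controls Redfern.
Beatriz holds 100% of Palisade, so Beatriz controls Palisade.
Beatriz and Redfern together hold 27% + 62% = 89% of Arbor, so Beatriz controls Arbor.
Beatriz and Marlow and Palisade together hold 46% + 29% + 7% = 82% of Nordquist, so Beatriz controls Nordquist.
Beatriz holds 100% of Greywick, so Beatriz controls Greywick.
Beatriz controls 6 companies.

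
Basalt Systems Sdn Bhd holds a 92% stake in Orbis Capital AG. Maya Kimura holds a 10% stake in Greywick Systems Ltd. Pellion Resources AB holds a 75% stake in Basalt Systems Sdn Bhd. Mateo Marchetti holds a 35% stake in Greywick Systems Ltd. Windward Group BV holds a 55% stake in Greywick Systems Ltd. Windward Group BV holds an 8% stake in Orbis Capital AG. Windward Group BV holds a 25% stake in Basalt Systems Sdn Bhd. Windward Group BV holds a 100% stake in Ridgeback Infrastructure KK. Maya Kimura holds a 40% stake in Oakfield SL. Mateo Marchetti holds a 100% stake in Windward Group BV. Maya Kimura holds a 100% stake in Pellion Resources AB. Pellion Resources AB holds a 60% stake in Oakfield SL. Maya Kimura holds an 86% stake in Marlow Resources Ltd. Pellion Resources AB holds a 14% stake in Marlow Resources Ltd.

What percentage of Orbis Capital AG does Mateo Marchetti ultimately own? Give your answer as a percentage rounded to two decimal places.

Mateo reaches Orbis along 2 paths.
Via Windward: 100% × 8% = 8%.
Via Windward → Basalt: 100% × 25% × 92% = 23%.
Total: 8% + 23% = 31%.
Rounded: 31.00%.

31.00%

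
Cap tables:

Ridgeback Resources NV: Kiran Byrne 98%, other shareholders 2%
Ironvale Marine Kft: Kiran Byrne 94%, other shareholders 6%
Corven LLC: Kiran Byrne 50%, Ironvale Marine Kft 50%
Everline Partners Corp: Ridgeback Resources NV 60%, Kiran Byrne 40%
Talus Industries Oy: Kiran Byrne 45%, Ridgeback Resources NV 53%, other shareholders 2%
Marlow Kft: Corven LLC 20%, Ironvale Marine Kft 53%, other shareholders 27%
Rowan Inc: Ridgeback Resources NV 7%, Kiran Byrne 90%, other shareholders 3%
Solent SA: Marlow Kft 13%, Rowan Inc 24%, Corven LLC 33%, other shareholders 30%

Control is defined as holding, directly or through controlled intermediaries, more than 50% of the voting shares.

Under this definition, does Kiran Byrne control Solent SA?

Yes

Kiran holds 94% of Ironvale, so Kiran controls Ironvale.
Kiran and Ironvale together hold 50% + 50% = 100% of Corven, so Kiran controls Corven.
Corven and Ironvale together hold 20% + 53% = 73% of Marlow, so Kiran controls Marlow.
Kiran holds 98% of Ridgeback, so Kiran controls Ridgeback.
Ridgeback and Kiran together hold 7% + 90% = 97% of Rowan, so Kiran controls Rowan.
Marlow and Rowan and Corven together hold 13% + 24% + 33% = 70% of Solent, so Kiran controls Solent.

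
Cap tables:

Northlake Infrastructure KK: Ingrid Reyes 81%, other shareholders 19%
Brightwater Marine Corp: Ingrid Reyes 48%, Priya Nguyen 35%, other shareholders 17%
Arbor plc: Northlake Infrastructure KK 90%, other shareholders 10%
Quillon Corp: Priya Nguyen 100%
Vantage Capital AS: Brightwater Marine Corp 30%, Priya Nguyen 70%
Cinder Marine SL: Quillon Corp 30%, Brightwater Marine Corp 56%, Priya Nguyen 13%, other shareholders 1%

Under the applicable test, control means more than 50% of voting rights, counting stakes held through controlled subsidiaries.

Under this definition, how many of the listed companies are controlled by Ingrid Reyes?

Ingrid holds 81% of Northlake, so Ingrid controls Northlake.
Northlake holds 90% of Arbor, so Ingrid controls Arbor.
No other company's threshold is met.
Ingrid controls 2 companies.

2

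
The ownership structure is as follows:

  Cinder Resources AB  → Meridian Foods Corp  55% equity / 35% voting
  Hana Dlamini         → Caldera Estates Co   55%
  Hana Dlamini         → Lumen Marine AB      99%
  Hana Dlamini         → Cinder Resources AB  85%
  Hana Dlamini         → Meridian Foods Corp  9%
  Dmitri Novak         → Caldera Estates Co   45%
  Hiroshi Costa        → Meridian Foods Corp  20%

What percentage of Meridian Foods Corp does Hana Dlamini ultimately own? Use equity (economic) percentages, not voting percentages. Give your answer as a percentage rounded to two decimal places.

55.75%

Hana reaches Meridian along 2 paths.
Via Cinder: 85% × 55% = 46.75%.
Direct stake: 9% = 9%.
Total: 46.75% + 9% = 55.75%.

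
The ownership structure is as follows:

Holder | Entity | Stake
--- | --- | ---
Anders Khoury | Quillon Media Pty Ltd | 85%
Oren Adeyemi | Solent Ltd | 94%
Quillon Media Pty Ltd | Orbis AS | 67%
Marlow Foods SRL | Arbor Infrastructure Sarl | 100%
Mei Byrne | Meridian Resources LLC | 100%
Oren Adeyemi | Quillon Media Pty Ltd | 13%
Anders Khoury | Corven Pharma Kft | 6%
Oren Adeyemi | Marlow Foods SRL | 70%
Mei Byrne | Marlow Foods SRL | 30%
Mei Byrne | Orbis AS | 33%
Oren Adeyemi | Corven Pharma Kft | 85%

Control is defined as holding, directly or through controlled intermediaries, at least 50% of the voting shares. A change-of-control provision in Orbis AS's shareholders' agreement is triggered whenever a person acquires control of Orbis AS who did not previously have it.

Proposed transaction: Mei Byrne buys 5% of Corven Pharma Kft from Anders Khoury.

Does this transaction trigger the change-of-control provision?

The purchase adds only to Mei's holdings (Anders's stake shrinks), so Mei is the only person who could newly come to control Orbis.
Mei holds 100% of Meridian, so Mei controls Meridian.
In Orbis, Mei's side holds only 33%, not ≥ 50%.
So before the transaction, Mei does not control Orbis.
After the purchase, Mei holds 5% of Corven directly, and Anders's stake falls to 1%.
Mei's side now holds 5% of Corven, not ≥ 50%, so Mei still does not control Corven.
After the transaction, Mei's side holds 33% of Orbis, not ≥ 50%, so Mei still does not control Orbis.
No new person acquires control, so the clause is not triggered.

No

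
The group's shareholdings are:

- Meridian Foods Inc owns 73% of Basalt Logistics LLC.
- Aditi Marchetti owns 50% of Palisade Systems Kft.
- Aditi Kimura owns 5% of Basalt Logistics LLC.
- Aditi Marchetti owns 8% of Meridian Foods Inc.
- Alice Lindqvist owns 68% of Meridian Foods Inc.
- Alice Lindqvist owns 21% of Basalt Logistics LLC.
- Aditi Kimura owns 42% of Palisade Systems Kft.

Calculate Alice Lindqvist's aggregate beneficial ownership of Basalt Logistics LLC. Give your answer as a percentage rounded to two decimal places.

70.64%

Alice reaches Basalt along 2 paths.
Direct stake: 21% = 21%.
Via Meridian: 68% × 73% = 49.64%.
Total: 21% + 49.64% = 70.64%.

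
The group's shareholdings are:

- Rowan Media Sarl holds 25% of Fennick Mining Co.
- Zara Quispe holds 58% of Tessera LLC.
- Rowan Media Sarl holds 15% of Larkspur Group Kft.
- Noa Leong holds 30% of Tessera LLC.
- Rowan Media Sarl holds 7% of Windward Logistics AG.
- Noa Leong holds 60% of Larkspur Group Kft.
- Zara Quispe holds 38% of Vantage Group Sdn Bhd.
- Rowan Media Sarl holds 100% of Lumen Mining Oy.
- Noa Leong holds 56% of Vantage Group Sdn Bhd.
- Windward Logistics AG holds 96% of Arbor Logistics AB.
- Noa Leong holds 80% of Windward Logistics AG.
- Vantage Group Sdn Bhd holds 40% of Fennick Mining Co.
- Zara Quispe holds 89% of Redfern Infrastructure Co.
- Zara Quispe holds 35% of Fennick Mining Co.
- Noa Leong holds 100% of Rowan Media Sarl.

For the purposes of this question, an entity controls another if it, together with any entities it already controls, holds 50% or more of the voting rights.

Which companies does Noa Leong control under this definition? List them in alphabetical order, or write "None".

Noa holds 56% of Vantage, so Noa controls Vantage.
Noa holds 100% of Rowan, so Noa controls Rowan.
Rowan and Vantage together hold 25% + 40% = 65% of Fennick, so Noa controls Fennick.
Noa and Rowan together hold 80% + 7% = 87% of Windward, so Noa controls Windward.
Noa and Rowan together hold 60% + 15% = 75% of Larkspur, so Noa controls Larkspur.
Rowan holds 100% of Lumen, so Noa controls Lumen.
Windward holds 96% of Arbor, so Noa controls Arbor.
No other company's threshold is met.

Arbor Logistics AB, Fennick Mining Co, Larkspur Group Kft, Lumen Mining Oy, Rowan Media Sarl, Vantage Group Sdn Bhd, Windward Logistics AG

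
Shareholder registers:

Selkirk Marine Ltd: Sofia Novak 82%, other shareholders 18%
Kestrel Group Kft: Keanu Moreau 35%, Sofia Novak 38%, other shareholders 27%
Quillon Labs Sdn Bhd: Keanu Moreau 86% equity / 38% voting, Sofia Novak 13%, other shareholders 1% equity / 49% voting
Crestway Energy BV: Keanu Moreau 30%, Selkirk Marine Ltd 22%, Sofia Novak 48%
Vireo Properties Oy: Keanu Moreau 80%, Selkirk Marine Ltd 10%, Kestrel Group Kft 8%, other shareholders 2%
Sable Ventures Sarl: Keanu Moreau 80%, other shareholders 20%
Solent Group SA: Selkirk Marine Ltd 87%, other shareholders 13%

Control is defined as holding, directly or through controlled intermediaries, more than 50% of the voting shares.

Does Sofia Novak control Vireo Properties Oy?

Sofia holds 82% of Selkirk, so Sofia controls Selkirk.
Selkirk and Sofia together hold 22% + 48% = 70% of Crestway, so Sofia controls Crestway.
Selkirk holds 87% of Solent, so Sofia controls Solent.
In Vireo, Sofia's side holds only 10%, not > 50%.
So Sofia does not control Vireo.

No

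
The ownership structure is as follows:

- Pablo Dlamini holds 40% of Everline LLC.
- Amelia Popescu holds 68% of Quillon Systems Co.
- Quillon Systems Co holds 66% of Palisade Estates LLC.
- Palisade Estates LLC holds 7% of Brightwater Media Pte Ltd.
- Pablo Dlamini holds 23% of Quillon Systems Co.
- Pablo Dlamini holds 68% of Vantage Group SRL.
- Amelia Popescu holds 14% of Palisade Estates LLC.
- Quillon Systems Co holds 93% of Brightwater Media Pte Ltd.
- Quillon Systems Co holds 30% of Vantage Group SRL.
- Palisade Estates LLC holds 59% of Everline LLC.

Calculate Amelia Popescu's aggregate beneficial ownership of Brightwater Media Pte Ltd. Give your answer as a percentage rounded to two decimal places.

67.36%

Amelia reaches Brightwater along 3 paths.
Via Quillon: 68% × 93% = 63.24%.
Via Quillon → Palisade: 68% × 66% × 7% = 3.1416%.
Via Palisade: 14% × 7% = 0.98%.
Total: 63.24% + 3.1416% + 0.98% = 67.3616%.
Rounded: 67.36%.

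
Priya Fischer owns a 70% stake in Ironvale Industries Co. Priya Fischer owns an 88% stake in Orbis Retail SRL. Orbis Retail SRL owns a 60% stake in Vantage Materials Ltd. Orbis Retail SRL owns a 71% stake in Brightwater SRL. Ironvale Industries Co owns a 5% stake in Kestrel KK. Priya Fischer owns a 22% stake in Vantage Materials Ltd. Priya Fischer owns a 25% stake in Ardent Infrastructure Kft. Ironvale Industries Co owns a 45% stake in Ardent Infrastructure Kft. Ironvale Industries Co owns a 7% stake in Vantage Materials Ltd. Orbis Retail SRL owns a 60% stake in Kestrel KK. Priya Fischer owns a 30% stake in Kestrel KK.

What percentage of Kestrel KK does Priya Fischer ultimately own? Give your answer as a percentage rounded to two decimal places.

Priya reaches Kestrel along 3 paths.
Via Orbis: 88% × 60% = 52.8%.
Direct stake: 30% = 30%.
Via Ironvale: 70% × 5% = 3.5%.
Total: 52.8% + 30% + 3.5% = 86.3%.
Rounded: 86.30%.

86.30%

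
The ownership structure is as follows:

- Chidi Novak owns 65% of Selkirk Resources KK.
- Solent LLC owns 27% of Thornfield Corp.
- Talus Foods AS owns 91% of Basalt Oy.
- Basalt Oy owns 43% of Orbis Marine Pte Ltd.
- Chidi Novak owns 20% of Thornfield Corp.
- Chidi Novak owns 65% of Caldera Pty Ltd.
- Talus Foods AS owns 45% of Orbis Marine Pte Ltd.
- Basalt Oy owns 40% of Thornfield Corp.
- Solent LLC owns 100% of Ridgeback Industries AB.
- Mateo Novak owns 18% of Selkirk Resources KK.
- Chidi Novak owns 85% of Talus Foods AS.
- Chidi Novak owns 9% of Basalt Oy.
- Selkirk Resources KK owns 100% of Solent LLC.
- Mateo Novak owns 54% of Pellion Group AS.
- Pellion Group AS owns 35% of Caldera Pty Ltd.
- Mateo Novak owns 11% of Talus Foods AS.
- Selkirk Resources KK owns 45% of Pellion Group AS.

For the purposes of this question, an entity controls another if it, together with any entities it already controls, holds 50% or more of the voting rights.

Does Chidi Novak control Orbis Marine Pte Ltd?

Chidi holds 85% of Talus, so Chidi controls Talus.
Talus and Chidi together hold 91% + 9% = 100% of Basalt, so Chidi controls Basalt.
Basalt and Talus together hold 43% + 45% = 88% of Orbis, so Chidi controls Orbis.

Yes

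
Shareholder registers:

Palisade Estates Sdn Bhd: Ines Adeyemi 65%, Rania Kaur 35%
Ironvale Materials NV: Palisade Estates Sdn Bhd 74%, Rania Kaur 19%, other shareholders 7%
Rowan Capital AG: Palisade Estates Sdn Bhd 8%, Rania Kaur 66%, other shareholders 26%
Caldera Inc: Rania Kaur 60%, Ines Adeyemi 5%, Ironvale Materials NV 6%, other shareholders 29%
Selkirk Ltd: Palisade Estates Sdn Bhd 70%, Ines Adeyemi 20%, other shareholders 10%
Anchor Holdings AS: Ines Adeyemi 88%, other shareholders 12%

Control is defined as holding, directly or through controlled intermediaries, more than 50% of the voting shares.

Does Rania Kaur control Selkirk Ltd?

No

Rania holds 66% of Rowan, so Rania controls Rowan.
Rania holds 60% of Caldera, so Rania controls Caldera.
Neither Rania nor any entity Rania controls holds any voting interest in Selkirk.
So Rania does not control Selkirk.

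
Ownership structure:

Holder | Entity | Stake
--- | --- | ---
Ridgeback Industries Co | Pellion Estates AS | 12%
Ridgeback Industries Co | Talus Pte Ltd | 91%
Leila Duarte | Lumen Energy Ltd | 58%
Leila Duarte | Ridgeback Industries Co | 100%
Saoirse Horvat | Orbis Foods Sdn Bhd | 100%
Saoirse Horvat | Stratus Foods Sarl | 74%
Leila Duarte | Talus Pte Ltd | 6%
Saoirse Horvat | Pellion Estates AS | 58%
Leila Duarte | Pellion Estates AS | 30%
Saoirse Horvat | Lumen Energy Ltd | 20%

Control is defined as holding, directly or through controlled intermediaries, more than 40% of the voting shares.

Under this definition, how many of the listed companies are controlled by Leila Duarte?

Leila holds 100% of Ridgeback, so Leila controls Ridgeback.
Leila and Ridgeback together hold 30% + 12% = 42% of Pellion, so Leila controls Pellion.
Leila holds 58% of Lumen, so Leila controls Lumen.
Ridgeback and Leila together hold 91% + 6% = 97% of Talus, so Leila controls Talus.
No other company's threshold is met.
Leila controls 4 companies.

4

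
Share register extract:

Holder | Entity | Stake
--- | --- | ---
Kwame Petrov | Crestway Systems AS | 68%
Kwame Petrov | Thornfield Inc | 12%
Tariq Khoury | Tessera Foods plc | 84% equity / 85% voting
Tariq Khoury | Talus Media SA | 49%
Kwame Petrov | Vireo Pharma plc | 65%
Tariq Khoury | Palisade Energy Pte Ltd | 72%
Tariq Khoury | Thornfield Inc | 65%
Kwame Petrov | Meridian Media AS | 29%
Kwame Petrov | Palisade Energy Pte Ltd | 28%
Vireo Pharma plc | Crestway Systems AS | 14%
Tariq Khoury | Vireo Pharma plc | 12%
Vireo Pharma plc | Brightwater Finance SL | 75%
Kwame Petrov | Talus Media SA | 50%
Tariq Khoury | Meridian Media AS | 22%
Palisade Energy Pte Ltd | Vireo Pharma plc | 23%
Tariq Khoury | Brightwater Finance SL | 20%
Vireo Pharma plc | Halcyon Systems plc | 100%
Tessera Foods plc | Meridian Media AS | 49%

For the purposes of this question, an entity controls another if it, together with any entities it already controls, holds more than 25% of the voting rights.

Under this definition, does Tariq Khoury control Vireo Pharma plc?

Yes

Tariq holds 72% of Palisade, so Tariq controls Palisade.
Palisade and Tariq together hold 23% + 12% = 35% of Vireo, so Tariq controls Vireo.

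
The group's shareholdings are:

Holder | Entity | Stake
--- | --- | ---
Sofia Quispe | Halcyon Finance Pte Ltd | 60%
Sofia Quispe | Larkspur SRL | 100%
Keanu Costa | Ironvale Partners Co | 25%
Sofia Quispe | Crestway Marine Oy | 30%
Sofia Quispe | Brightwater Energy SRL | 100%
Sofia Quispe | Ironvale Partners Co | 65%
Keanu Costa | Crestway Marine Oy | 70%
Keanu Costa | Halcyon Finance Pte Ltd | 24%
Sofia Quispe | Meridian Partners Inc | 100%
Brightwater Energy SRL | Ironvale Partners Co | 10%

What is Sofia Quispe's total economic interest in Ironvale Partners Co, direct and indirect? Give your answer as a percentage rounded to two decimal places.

Sofia reaches Ironvale along 2 paths.
Via Brightwater: 100% × 10% = 10%.
Direct stake: 65% = 65%.
Total: 10% + 65% = 75%.
Rounded: 75.00%.

75.00%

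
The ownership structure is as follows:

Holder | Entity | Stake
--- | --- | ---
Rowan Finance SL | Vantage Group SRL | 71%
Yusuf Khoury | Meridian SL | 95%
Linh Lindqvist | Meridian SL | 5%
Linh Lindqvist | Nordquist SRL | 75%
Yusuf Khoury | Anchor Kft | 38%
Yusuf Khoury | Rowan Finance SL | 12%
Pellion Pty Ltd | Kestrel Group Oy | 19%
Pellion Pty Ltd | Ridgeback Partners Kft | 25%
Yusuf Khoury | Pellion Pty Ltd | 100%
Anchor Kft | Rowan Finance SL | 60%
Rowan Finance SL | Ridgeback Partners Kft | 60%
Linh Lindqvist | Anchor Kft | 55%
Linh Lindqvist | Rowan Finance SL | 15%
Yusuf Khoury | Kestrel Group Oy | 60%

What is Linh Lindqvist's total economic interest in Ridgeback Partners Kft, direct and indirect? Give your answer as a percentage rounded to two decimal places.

28.80%

Linh reaches Ridgeback along 2 paths.
Via Rowan: 15% × 60% = 9%.
Via Anchor → Rowan: 55% × 60% × 60% = 19.8%.
Total: 9% + 19.8% = 28.8%.
Rounded: 28.80%.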